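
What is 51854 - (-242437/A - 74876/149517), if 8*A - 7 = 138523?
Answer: 537165501287126/10356295005 ≈ 51869.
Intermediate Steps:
A = 69265/4 (A = 7/8 + (⅛)*138523 = 7/8 + 138523/8 = 69265/4 ≈ 17316.)
51854 - (-242437/A - 74876/149517) = 51854 - (-242437/69265/4 - 74876/149517) = 51854 - (-242437*4/69265 - 74876*1/149517) = 51854 - (-969748/69265 - 74876/149517) = 51854 - 1*(-150180097856/10356295005) = 51854 + 150180097856/10356295005 = 537165501287126/10356295005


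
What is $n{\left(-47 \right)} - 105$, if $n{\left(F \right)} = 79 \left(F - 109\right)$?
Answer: $-12429$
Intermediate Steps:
$n{\left(F \right)} = -8611 + 79 F$ ($n{\left(F \right)} = 79 \left(-109 + F\right) = -8611 + 79 F$)
$n{\left(-47 \right)} - 105 = \left(-8611 + 79 \left(-47\right)\right) - 105 = \left(-8611 - 3713\right) - 105 = -12324 - 105 = -12429$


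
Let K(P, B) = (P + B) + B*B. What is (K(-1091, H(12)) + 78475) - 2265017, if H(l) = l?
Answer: -2187477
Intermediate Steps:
K(P, B) = B + P + B**2 (K(P, B) = (B + P) + B**2 = B + P + B**2)
(K(-1091, H(12)) + 78475) - 2265017 = ((12 - 1091 + 12**2) + 78475) - 2265017 = ((12 - 1091 + 144) + 78475) - 2265017 = (-935 + 78475) - 2265017 = 77540 - 2265017 = -2187477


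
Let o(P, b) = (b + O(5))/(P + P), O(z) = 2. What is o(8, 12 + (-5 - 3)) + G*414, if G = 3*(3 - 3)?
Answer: 3/8 ≈ 0.37500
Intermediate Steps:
G = 0 (G = 3*0 = 0)
o(P, b) = (2 + b)/(2*P) (o(P, b) = (b + 2)/(P + P) = (2 + b)/((2*P)) = (2 + b)*(1/(2*P)) = (2 + b)/(2*P))
o(8, 12 + (-5 - 3)) + G*414 = (½)*(2 + (12 + (-5 - 3)))/8 + 0*414 = (½)*(⅛)*(2 + (12 - 8)) + 0 = (½)*(⅛)*(2 + 4) + 0 = (½)*(⅛)*6 + 0 = 3/8 + 0 = 3/8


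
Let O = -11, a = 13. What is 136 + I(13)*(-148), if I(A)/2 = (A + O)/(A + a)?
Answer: 1472/13 ≈ 113.23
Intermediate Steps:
I(A) = 2*(-11 + A)/(13 + A) (I(A) = 2*((A - 11)/(A + 13)) = 2*((-11 + A)/(13 + A)) = 2*(-11 + A)/(13 + A))
136 + I(13)*(-148) = 136 + (2*(-11 + 13)/(13 + 13))*(-148) = 136 + (2*2/26)*(-148) = 136 + (2*(1/26)*2)*(-148) = 136 + (2/13)*(-148) = 136 - 296/13 = 1472/13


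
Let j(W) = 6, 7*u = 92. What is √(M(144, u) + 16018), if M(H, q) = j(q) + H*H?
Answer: 2*√9190 ≈ 191.73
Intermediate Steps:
u = 92/7 (u = (⅐)*92 = 92/7 ≈ 13.143)
M(H, q) = 6 + H² (M(H, q) = 6 + H*H = 6 + H²)
√(M(144, u) + 16018) = √((6 + 144²) + 16018) = √((6 + 20736) + 16018) = √(20742 + 16018) = √36760 = 2*√9190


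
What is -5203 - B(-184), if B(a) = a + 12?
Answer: -5031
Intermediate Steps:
B(a) = 12 + a
-5203 - B(-184) = -5203 - (12 - 184) = -5203 - 1*(-172) = -5203 + 172 = -5031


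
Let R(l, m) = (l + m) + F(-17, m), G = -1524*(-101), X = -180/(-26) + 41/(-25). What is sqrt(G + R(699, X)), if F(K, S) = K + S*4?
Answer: 11*sqrt(5399355)/65 ≈ 393.23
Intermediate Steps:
X = 1717/325 (X = -180*(-1/26) + 41*(-1/25) = 90/13 - 41/25 = 1717/325 ≈ 5.2831)
F(K, S) = K + 4*S
G = 153924
R(l, m) = -17 + l + 5*m (R(l, m) = (l + m) + (-17 + 4*m) = -17 + l + 5*m)
sqrt(G + R(699, X)) = sqrt(153924 + (-17 + 699 + 5*(1717/325))) = sqrt(153924 + (-17 + 699 + 1717/65)) = sqrt(153924 + 46047/65) = sqrt(10051107/65) = 11*sqrt(5399355)/65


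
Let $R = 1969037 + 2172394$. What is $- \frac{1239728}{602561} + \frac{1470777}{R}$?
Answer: $- \frac{202286433851}{118831657371} \approx -1.7023$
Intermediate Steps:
$R = 4141431$
$- \frac{1239728}{602561} + \frac{1470777}{R} = - \frac{1239728}{602561} + \frac{1470777}{4141431} = \left(-1239728\right) \frac{1}{602561} + 1470777 \cdot \frac{1}{4141431} = - \frac{1239728}{602561} + \frac{70037}{197211} = - \frac{202286433851}{118831657371}$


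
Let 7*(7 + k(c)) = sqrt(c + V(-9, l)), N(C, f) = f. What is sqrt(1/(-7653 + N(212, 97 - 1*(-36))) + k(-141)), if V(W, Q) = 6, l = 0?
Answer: sqrt(-1212322230 + 74222400*I*sqrt(15))/13160 ≈ 0.31153 + 2.6641*I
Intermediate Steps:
k(c) = -7 + sqrt(6 + c)/7 (k(c) = -7 + sqrt(c + 6)/7 = -7 + sqrt(6 + c)/7)
sqrt(1/(-7653 + N(212, 97 - 1*(-36))) + k(-141)) = sqrt(1/(-7653 + (97 - 1*(-36))) + (-7 + sqrt(6 - 141)/7)) = sqrt(1/(-7653 + (97 + 36)) + (-7 + sqrt(-135)/7)) = sqrt(1/(-7653 + 133) + (-7 + (3*I*sqrt(15))/7)) = sqrt(1/(-7520) + (-7 + 3*I*sqrt(15)/7)) = sqrt(-1/7520 + (-7 + 3*I*sqrt(15)/7)) = sqrt(-52641/7520 + 3*I*sqrt(15)/7)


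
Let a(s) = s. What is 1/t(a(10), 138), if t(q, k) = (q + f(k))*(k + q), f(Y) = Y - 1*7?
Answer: 1/20868 ≈ 4.7920e-5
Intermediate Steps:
f(Y) = -7 + Y (f(Y) = Y - 7 = -7 + Y)
t(q, k) = (k + q)*(-7 + k + q) (t(q, k) = (q + (-7 + k))*(k + q) = (-7 + k + q)*(k + q) = (k + q)*(-7 + k + q))
1/t(a(10), 138) = 1/(10² + 138*10 + 138*(-7 + 138) + 10*(-7 + 138)) = 1/(100 + 1380 + 138*131 + 10*131) = 1/(100 + 1380 + 18078 + 1310) = 1/20868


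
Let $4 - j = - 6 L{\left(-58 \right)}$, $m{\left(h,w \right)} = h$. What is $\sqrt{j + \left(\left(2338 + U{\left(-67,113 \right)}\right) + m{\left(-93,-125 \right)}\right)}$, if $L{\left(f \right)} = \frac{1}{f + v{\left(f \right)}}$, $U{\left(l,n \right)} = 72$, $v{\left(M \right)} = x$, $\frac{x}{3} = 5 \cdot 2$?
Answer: $\frac{\sqrt{454874}}{14} \approx 48.175$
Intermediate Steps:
$x = 30$ ($x = 3 \cdot 5 \cdot 2 = 3 \cdot 10 = 30$)
$v{\left(M \right)} = 30$
$L{\left(f \right)} = \frac{1}{30 + f}$ ($L{\left(f \right)} = \frac{1}{f + 30} = \frac{1}{30 + f}$)
$j = \frac{53}{14}$ ($j = 4 - - \frac{6}{30 - 58} = 4 - - \frac{6}{-28} = 4 - \left(-6\right) \left(- \frac{1}{28}\right) = 4 - \frac{3}{14} = \frac{53}{14} \approx 3.7857$)
$\sqrt{j + \left(\left(2338 + U{\left(-67,113 \right)}\right) + m{\left(-93,-125 \right)}\right)} = \sqrt{\frac{53}{14} + \left(\left(2338 + 72\right) - 93\right)} = \sqrt{\frac{53}{14} + \left(2410 - 93\right)} = \sqrt{\frac{53}{14} + 2317} = \sqrt{\frac{32491}{14}} = \frac{\sqrt{454874}}{14}$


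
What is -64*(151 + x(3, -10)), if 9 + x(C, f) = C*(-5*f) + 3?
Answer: -18880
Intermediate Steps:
x(C, f) = -6 - 5*C*f (x(C, f) = -9 + (C*(-5*f) + 3) = -9 + (-5*C*f + 3) = -9 + (3 - 5*C*f) = -6 - 5*C*f)
-64*(151 + x(3, -10)) = -64*(151 + (-6 - 5*3*(-10))) = -64*(151 + (-6 + 150)) = -64*(151 + 144) = -64*295 = -18880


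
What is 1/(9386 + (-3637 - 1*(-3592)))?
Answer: 1/9341 ≈ 0.00010705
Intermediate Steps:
1/(9386 + (-3637 - 1*(-3592))) = 1/(9386 + (-3637 + 3592)) = 1/(9386 - 45) = 1/9341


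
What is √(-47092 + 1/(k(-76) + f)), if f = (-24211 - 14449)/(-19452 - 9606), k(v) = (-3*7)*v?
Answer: I*√25363437586724103826/23207614 ≈ 217.01*I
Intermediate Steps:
k(v) = -21*v
f = 19330/14529 (f = -38660/(-29058) = -38660*(-1/29058) = 19330/14529 ≈ 1.3304)
√(-47092 + 1/(k(-76) + f)) = √(-47092 + 1/(-21*(-76) + 19330/14529)) = √(-47092 + 1/(1596 + 19330/14529)) = √(-47092 + 1/(23207614/14529)) = √(-47092 + 14529/23207614) = √(-1092892943959/23207614) = I*√25363437586724103826/23207614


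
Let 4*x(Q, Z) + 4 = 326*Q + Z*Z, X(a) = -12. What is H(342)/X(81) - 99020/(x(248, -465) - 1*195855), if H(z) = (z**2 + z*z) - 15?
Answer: -37919689501/1945404 ≈ -19492.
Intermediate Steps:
H(z) = -15 + 2*z**2 (H(z) = (z**2 + z**2) - 15 = 2*z**2 - 15 = -15 + 2*z**2)
x(Q, Z) = -1 + Z**2/4 + 163*Q/2 (x(Q, Z) = -1 + (326*Q + Z*Z)/4 = -1 + (326*Q + Z**2)/4 = -1 + (Z**2 + 326*Q)/4 = -1 + (Z**2/4 + 163*Q/2) = -1 + Z**2/4 + 163*Q/2)
H(342)/X(81) - 99020/(x(248, -465) - 1*195855) = (-15 + 2*342**2)/(-12) - 99020/((-1 + (1/4)*(-465)**2 + (163/2)*248) - 1*195855) = (-15 + 2*116964)*(-1/12) - 99020/((-1 + (1/4)*216225 + 20212) - 195855) = (-15 + 233928)*(-1/12) - 99020/((-1 + 216225/4 + 20212) - 195855) = 233913*(-1/12) - 99020/(297069/4 - 195855) = -77971/4 - 99020/(-486351/4) = -77971/4 - 99020*(-4/486351) = -77971/4 + 396080/486351 = -37919689501/1945404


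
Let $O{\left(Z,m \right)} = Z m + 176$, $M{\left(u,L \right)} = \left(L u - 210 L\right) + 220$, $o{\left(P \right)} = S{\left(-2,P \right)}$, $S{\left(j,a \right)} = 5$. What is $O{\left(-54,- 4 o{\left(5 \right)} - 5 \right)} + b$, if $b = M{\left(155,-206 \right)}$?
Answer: $13076$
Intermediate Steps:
$o{\left(P \right)} = 5$
$M{\left(u,L \right)} = 220 - 210 L + L u$ ($M{\left(u,L \right)} = \left(- 210 L + L u\right) + 220 = 220 - 210 L + L u$)
$b = 11550$ ($b = 220 - -43260 - 31930 = 220 + 43260 - 31930 = 11550$)
$O{\left(Z,m \right)} = 176 + Z m$
$O{\left(-54,- 4 o{\left(5 \right)} - 5 \right)} + b = \left(176 - 54 \left(\left(-4\right) 5 - 5\right)\right) + 11550 = \left(176 - 54 \left(-20 - 5\right)\right) + 11550 = \left(176 - -1350\right) + 11550 = \left(176 + 1350\right) + 11550 = 1526 + 11550 = 13076$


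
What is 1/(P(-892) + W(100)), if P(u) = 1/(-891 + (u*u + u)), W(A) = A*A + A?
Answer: 793881/8018198101 ≈ 9.9010e-5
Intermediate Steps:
W(A) = A + A² (W(A) = A² + A = A + A²)
P(u) = 1/(-891 + u + u²) (P(u) = 1/(-891 + (u² + u)) = 1/(-891 + (u + u²)) = 1/(-891 + u + u²))
1/(P(-892) + W(100)) = 1/(1/(-891 - 892 + (-892)²) + 100*(1 + 100)) = 1/(1/(-891 - 892 + 795664) + 100*101) = 1/(1/793881 + 10100) = 1/(8018198101/793881) = 793881/8018198101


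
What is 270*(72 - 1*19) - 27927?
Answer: -13617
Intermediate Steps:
270*(72 - 1*19) - 27927 = 270*(72 - 19) - 27927 = 270*53 - 27927 = 14310 - 27927 = -13617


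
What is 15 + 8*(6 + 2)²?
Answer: 527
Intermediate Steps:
15 + 8*(6 + 2)² = 15 + 8*8² = 15 + 8*64 = 15 + 512 = 527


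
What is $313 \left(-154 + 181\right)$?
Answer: $8451$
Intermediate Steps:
$313 \left(-154 + 181\right) = 313 \cdot 27 = 8451$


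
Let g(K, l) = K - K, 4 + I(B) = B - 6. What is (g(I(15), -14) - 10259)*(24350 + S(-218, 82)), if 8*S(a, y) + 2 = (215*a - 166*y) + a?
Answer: -687855691/4 ≈ -1.7196e+8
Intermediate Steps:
I(B) = -10 + B (I(B) = -4 + (B - 6) = -4 + (-6 + B) = -10 + B)
S(a, y) = -¼ + 27*a - 83*y/4 (S(a, y) = -¼ + ((215*a - 166*y) + a)/8 = -¼ + ((-166*y + 215*a) + a)/8 = -¼ + (-166*y + 216*a)/8 = -¼ + (27*a - 83*y/4) = -¼ + 27*a - 83*y/4)
g(K, l) = 0
(g(I(15), -14) - 10259)*(24350 + S(-218, 82)) = (0 - 10259)*(24350 + (-¼ + 27*(-218) - 83/4*82)) = -10259*(24350 + (-¼ - 5886 - 3403/2)) = -10259*(24350 - 30351/4) = -10259*67049/4 = -687855691/4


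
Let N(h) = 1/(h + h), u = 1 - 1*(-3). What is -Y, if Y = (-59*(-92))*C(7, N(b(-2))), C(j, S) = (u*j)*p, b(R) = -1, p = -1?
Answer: 151984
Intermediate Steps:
u = 4 (u = 1 + 3 = 4)
N(h) = 1/(2*h)
C(j, S) = -4*j (C(j, S) = (4*j)*(-1) = -4*j)
Y = -151984 (Y = (-59*(-92))*(-4*7) = 5428*(-28) = -151984)
-Y = -1*(-151984) = 151984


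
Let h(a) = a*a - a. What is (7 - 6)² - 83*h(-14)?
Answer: -17429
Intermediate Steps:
h(a) = a² - a
(7 - 6)² - 83*h(-14) = (7 - 6)² - (-1162)*(-1 - 14) = 1² - (-1162)*(-15) = 1 - 83*210 = 1 - 17430 = -17429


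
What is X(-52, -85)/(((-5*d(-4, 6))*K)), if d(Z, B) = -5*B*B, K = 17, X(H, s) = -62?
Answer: -31/7650 ≈ -0.0040523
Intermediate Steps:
d(Z, B) = -5*B²
X(-52, -85)/(((-5*d(-4, 6))*K)) = -62/(-(-25)*6²*17) = -62/(-(-25)*36*17) = -62/(-5*(-180)*17) = -62/(900*17) = -62/15300 = -62*1/15300 = -31/7650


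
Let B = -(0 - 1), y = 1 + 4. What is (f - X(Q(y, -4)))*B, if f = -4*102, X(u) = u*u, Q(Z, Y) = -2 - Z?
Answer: -457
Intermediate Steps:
y = 5
X(u) = u**2
f = -408
B = 1 (B = -1*(-1) = 1)
(f - X(Q(y, -4)))*B = (-408 - (-2 - 1*5)**2)*1 = (-408 - (-2 - 5)**2)*1 = (-408 - 1*(-7)**2)*1 = (-408 - 1*49)*1 = (-408 - 49)*1 = -457*1 = -457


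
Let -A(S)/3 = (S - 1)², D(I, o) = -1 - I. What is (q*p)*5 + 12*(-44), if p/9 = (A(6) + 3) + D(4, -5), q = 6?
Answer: -21318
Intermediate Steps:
A(S) = -3*(-1 + S)² (A(S) = -3*(S - 1)² = -3*(-1 + S)²)
p = -693 (p = 9*((-3*(-1 + 6)² + 3) + (-1 - 1*4)) = 9*((-3*5² + 3) + (-1 - 4)) = 9*((-3*25 + 3) - 5) = 9*((-75 + 3) - 5) = 9*(-72 - 5) = 9*(-77) = -693)
(q*p)*5 + 12*(-44) = (6*(-693))*5 + 12*(-44) = -4158*5 - 528 = -20790 - 528 = -21318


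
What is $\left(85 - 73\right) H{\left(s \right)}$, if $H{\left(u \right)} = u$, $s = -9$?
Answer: $-108$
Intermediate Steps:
$\left(85 - 73\right) H{\left(s \right)} = \left(85 - 73\right) \left(-9\right) = 12 \left(-9\right) = -108$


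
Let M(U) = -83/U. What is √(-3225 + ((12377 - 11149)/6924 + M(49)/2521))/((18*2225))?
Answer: I*√3009136111707972795/1223405627850 ≈ 0.0014179*I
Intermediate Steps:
√(-3225 + ((12377 - 11149)/6924 + M(49)/2521))/((18*2225)) = √(-3225 + ((12377 - 11149)/6924 - 83/49/2521))/((18*2225)) = √(-3225 + (1228*(1/6924) - 83*1/49*(1/2521)))/40050 = √(-3225 + (307/1731 - 83/49*1/2521))*(1/40050) = √(-3225 + (307/1731 - 83/123529))*(1/40050) = √(-3225 + 37779730/213828699)*(1/40050) = √(-689559774545/213828699)*(1/40050) = (I*√3009136111707972795/30546957)*(1/40050) = I*√3009136111707972795/1223405627850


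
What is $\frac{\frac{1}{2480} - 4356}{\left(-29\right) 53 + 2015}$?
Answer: $- \frac{10802879}{1185440} \approx -9.113$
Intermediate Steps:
$\frac{\frac{1}{2480} - 4356}{\left(-29\right) 53 + 2015} = \frac{\frac{1}{2480} - 4356}{-1537 + 2015} = - \frac{10802879}{2480 \cdot 478} = \left(- \frac{10802879}{2480}\right) \frac{1}{478} = - \frac{10802879}{1185440}$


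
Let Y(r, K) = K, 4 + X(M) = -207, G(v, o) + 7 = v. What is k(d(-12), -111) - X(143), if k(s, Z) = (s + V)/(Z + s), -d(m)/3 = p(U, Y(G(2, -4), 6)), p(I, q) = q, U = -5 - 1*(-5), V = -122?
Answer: 27359/129 ≈ 212.09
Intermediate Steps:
G(v, o) = -7 + v
X(M) = -211 (X(M) = -4 - 207 = -211)
U = 0 (U = -5 + 5 = 0)
d(m) = -18 (d(m) = -3*6 = -18)
k(s, Z) = (-122 + s)/(Z + s) (k(s, Z) = (s - 122)/(Z + s) = (-122 + s)/(Z + s))
k(d(-12), -111) - X(143) = (-122 - 18)/(-111 - 18) - 1*(-211) = -140/(-129) + 211 = -1/129*(-140) + 211 = 140/129 + 211 = 27359/129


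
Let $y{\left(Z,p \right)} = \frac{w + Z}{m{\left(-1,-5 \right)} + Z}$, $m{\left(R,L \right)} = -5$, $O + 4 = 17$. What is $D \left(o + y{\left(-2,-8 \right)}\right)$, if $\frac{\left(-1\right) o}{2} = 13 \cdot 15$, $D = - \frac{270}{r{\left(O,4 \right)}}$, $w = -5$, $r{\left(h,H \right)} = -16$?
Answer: $- \frac{52515}{8} \approx -6564.4$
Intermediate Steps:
$O = 13$ ($O = -4 + 17 = 13$)
$D = \frac{135}{8}$ ($D = - \frac{270}{-16} = \left(-270\right) \left(- \frac{1}{16}\right) = \frac{135}{8} \approx 16.875$)
$o = -390$ ($o = - 2 \cdot 13 \cdot 15 = \left(-2\right) 195 = -390$)
$y{\left(Z,p \right)} = 1$ ($y{\left(Z,p \right)} = \frac{-5 + Z}{-5 + Z} = 1$)
$D \left(o + y{\left(-2,-8 \right)}\right) = \frac{135 \left(-390 + 1\right)}{8} = \frac{135}{8} \left(-389\right) = - \frac{52515}{8}$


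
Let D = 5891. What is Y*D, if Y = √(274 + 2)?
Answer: 11782*√69 ≈ 97869.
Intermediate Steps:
Y = 2*√69 (Y = √276 = 2*√69 ≈ 16.613)
Y*D = (2*√69)*5891 = 11782*√69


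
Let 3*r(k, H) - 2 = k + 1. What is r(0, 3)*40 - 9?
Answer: 31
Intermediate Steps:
r(k, H) = 1 + k/3 (r(k, H) = 2/3 + (k + 1)/3 = 2/3 + (1 + k)/3 = 2/3 + (1/3 + k/3) = 1 + k/3)
r(0, 3)*40 - 9 = (1 + (1/3)*0)*40 - 9 = (1 + 0)*40 - 9 = 1*40 - 9 = 40 - 9 = 31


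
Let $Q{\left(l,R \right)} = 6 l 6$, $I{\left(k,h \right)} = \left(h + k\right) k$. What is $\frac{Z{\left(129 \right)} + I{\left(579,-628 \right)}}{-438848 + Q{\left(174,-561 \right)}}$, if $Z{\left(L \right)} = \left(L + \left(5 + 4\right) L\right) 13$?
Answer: $\frac{11601}{432584} \approx 0.026818$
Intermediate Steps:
$I{\left(k,h \right)} = k \left(h + k\right)$
$Q{\left(l,R \right)} = 36 l$
$Z{\left(L \right)} = 130 L$ ($Z{\left(L \right)} = \left(L + 9 L\right) 13 = 10 L 13 = 130 L$)
$\frac{Z{\left(129 \right)} + I{\left(579,-628 \right)}}{-438848 + Q{\left(174,-561 \right)}} = \frac{130 \cdot 129 + 579 \left(-628 + 579\right)}{-438848 + 36 \cdot 174} = \frac{16770 + 579 \left(-49\right)}{-438848 + 6264} = \frac{16770 - 28371}{-432584} = \left(-11601\right) \left(- \frac{1}{432584}\right) = \frac{11601}{432584}$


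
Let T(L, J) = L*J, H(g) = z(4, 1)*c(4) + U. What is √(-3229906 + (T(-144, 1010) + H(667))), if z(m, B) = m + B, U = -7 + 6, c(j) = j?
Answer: I*√3375327 ≈ 1837.2*I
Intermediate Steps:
U = -1
z(m, B) = B + m
H(g) = 19 (H(g) = (1 + 4)*4 - 1 = 5*4 - 1 = 20 - 1 = 19)
T(L, J) = J*L
√(-3229906 + (T(-144, 1010) + H(667))) = √(-3229906 + (1010*(-144) + 19)) = √(-3229906 + (-145440 + 19)) = √(-3229906 - 145421) = √(-3375327) = I*√3375327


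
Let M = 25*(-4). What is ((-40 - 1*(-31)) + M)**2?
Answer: 11881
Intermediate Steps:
M = -100
((-40 - 1*(-31)) + M)**2 = ((-40 - 1*(-31)) - 100)**2 = ((-40 + 31) - 100)**2 = (-9 - 100)**2 = (-109)**2 = 11881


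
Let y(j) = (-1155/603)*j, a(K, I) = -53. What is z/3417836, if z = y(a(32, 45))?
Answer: 20405/686985036 ≈ 2.9702e-5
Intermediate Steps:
y(j) = -385*j/201 (y(j) = (-1155*1/603)*j = -385*j/201)
z = 20405/201 (z = -385/201*(-53) = 20405/201 ≈ 101.52)
z/3417836 = (20405/201)/3417836 = (20405/201)*(1/3417836) = 20405/686985036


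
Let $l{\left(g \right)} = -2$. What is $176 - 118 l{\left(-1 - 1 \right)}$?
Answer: $412$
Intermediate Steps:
$176 - 118 l{\left(-1 - 1 \right)} = 176 - -236 = 176 + 236 = 412$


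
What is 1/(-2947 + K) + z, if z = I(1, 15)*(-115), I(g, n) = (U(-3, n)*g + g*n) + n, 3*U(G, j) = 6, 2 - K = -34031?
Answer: -114396479/31086 ≈ -3680.0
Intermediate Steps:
K = 34033 (K = 2 - 1*(-34031) = 2 + 34031 = 34033)
U(G, j) = 2 (U(G, j) = (⅓)*6 = 2)
I(g, n) = n + 2*g + g*n (I(g, n) = (2*g + g*n) + n = n + 2*g + g*n)
z = -3680 (z = (15 + 2*1 + 1*15)*(-115) = (15 + 2 + 15)*(-115) = 32*(-115) = -3680)
1/(-2947 + K) + z = 1/(-2947 + 34033) - 3680 = 1/31086 - 3680 = -114396479/31086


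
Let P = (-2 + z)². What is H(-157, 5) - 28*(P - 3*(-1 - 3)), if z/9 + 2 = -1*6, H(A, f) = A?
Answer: -153821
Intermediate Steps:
z = -72 (z = -18 + 9*(-1*6) = -18 + 9*(-6) = -18 - 54 = -72)
P = 5476 (P = (-2 - 72)² = (-74)² = 5476)
H(-157, 5) - 28*(P - 3*(-1 - 3)) = -157 - 28*(5476 - 3*(-1 - 3)) = -157 - 28*(5476 - 3*(-4)) = -157 - 28*(5476 + 12) = -157 - 28*5488 = -157 - 1*153664 = -157 - 153664 = -153821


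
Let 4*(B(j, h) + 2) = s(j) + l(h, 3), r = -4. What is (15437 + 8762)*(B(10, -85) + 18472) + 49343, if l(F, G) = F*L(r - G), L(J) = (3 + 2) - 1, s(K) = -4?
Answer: 444923759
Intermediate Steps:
L(J) = 4 (L(J) = 5 - 1 = 4)
l(F, G) = 4*F (l(F, G) = F*4 = 4*F)
B(j, h) = -3 + h (B(j, h) = -2 + (-4 + 4*h)/4 = -2 + (-1 + h) = -3 + h)
(15437 + 8762)*(B(10, -85) + 18472) + 49343 = (15437 + 8762)*((-3 - 85) + 18472) + 49343 = 24199*(-88 + 18472) + 49343 = 24199*18384 + 49343 = 444874416 + 49343 = 444923759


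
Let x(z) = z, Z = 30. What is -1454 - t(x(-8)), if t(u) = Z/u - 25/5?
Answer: -5781/4 ≈ -1445.3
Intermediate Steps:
t(u) = -5 + 30/u (t(u) = 30/u - 25/5 = 30/u - 25*1/5 = 30/u - 5 = -5 + 30/u)
-1454 - t(x(-8)) = -1454 - (-5 + 30/(-8)) = -1454 - (-5 + 30*(-1/8)) = -1454 - (-5 - 15/4) = -1454 - 1*(-35/4) = -1454 + 35/4 = -5781/4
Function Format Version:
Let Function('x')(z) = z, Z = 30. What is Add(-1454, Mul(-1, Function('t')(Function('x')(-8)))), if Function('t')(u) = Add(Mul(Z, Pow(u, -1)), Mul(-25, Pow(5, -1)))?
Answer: Rational(-5781, 4) ≈ -1445.3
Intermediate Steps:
Function('t')(u) = Add(-5, Mul(30, Pow(u, -1))) (Function('t')(u) = Add(Mul(30, Pow(u, -1)), Mul(-25, Pow(5, -1))) = Add(Mul(30, Pow(u, -1)), Mul(-25, Rational(1, 5))) = Add(Mul(30, Pow(u, -1)), -5) = Add(-5, Mul(30, Pow(u, -1))))
Add(-1454, Mul(-1, Function('t')(Function('x')(-8)))) = Add(-1454, Mul(-1, Add(-5, Mul(30, Pow(-8, -1))))) = Add(-1454, Mul(-1, Add(-5, Mul(30, Rational(-1, 8))))) = Add(-1454, Mul(-1, Add(-5, Rational(-15, 4)))) = Add(-1454, Mul(-1, Rational(-35, 4))) = Add(-1454, Rational(35, 4)) = Rational(-5781, 4)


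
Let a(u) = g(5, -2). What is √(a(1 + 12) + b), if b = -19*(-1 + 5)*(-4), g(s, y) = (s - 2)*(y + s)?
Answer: √313 ≈ 17.692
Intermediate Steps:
g(s, y) = (-2 + s)*(s + y)
a(u) = 9 (a(u) = 5² - 2*5 - 2*(-2) + 5*(-2) = 25 - 10 + 4 - 10 = 9)
b = 304 (b = -76*(-4) = -19*(-16) = 304)
√(a(1 + 12) + b) = √(9 + 304) = √313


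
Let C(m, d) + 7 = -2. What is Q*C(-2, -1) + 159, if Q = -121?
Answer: 1248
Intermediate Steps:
C(m, d) = -9 (C(m, d) = -7 - 2 = -9)
Q*C(-2, -1) + 159 = -121*(-9) + 159 = 1089 + 159 = 1248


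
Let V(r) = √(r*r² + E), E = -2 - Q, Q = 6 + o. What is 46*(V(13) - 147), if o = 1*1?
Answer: -6762 + 92*√547 ≈ -4610.3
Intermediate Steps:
o = 1
Q = 7 (Q = 6 + 1 = 7)
E = -9 (E = -2 - 1*7 = -2 - 7 = -9)
V(r) = √(-9 + r³) (V(r) = √(r*r² - 9) = √(r³ - 9) = √(-9 + r³))
46*(V(13) - 147) = 46*(√(-9 + 13³) - 147) = 46*(√(-9 + 2197) - 147) = 46*(√2188 - 147) = 46*(2*√547 - 147) = 46*(-147 + 2*√547) = -6762 + 92*√547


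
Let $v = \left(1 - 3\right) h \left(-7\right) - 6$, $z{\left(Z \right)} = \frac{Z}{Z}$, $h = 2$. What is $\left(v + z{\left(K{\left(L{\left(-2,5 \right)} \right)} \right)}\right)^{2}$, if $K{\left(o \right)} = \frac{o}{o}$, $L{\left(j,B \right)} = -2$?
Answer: $529$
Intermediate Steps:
$K{\left(o \right)} = 1$
$z{\left(Z \right)} = 1$
$v = 22$ ($v = \left(1 - 3\right) 2 \left(-7\right) - 6 = \left(-2\right) 2 \left(-7\right) - 6 = \left(-4\right) \left(-7\right) - 6 = 28 - 6 = 22$)
$\left(v + z{\left(K{\left(L{\left(-2,5 \right)} \right)} \right)}\right)^{2} = \left(22 + 1\right)^{2} = 23^{2} = 529$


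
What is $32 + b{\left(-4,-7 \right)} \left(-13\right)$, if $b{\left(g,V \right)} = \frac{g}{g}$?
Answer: $19$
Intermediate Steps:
$b{\left(g,V \right)} = 1$
$32 + b{\left(-4,-7 \right)} \left(-13\right) = 32 + 1 \left(-13\right) = 32 - 13 = 19$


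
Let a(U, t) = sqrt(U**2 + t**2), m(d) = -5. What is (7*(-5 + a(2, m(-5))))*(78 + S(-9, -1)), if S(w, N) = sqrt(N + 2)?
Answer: -2765 + 553*sqrt(29) ≈ 213.00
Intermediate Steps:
S(w, N) = sqrt(2 + N)
(7*(-5 + a(2, m(-5))))*(78 + S(-9, -1)) = (7*(-5 + sqrt(2**2 + (-5)**2)))*(78 + sqrt(2 - 1)) = (7*(-5 + sqrt(4 + 25)))*(78 + sqrt(1)) = (7*(-5 + sqrt(29)))*(78 + 1) = (-35 + 7*sqrt(29))*79 = -2765 + 553*sqrt(29)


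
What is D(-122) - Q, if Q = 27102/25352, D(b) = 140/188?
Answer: -193237/595772 ≈ -0.32435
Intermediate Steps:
D(b) = 35/47 (D(b) = 140*(1/188) = 35/47)
Q = 13551/12676 (Q = 27102*(1/25352) = 13551/12676 ≈ 1.0690)
D(-122) - Q = 35/47 - 1*13551/12676 = 35/47 - 13551/12676 = -193237/595772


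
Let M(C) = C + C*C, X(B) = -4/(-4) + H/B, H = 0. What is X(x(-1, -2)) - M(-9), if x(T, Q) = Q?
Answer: -71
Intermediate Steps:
X(B) = 1 (X(B) = -4/(-4) + 0/B = -4*(-¼) + 0 = 1 + 0 = 1)
M(C) = C + C²
X(x(-1, -2)) - M(-9) = 1 - (-9)*(1 - 9) = 1 - (-9)*(-8) = 1 - 1*72 = 1 - 72 = -71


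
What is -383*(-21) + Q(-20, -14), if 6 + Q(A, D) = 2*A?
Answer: 7997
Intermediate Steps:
Q(A, D) = -6 + 2*A
-383*(-21) + Q(-20, -14) = -383*(-21) + (-6 + 2*(-20)) = 8043 + (-6 - 40) = 8043 - 46 = 7997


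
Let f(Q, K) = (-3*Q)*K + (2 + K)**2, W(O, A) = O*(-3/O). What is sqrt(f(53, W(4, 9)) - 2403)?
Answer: 5*I*sqrt(77) ≈ 43.875*I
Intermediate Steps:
W(O, A) = -3
f(Q, K) = (2 + K)**2 - 3*K*Q (f(Q, K) = -3*K*Q + (2 + K)**2 = (2 + K)**2 - 3*K*Q)
sqrt(f(53, W(4, 9)) - 2403) = sqrt(((2 - 3)**2 - 3*(-3)*53) - 2403) = sqrt(((-1)**2 + 477) - 2403) = sqrt((1 + 477) - 2403) = sqrt(478 - 2403) = sqrt(-1925) = 5*I*sqrt(77)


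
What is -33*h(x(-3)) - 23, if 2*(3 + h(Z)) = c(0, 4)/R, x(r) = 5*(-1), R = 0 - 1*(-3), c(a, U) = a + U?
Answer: 54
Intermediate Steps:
c(a, U) = U + a
R = 3 (R = 0 + 3 = 3)
x(r) = -5
h(Z) = -7/3 (h(Z) = -3 + ((4 + 0)/3)/2 = -3 + (4*(1/3))/2 = -3 + (1/2)*(4/3) = -3 + 2/3 = -7/3)
-33*h(x(-3)) - 23 = -33*(-7/3) - 23 = 77 - 23 = 54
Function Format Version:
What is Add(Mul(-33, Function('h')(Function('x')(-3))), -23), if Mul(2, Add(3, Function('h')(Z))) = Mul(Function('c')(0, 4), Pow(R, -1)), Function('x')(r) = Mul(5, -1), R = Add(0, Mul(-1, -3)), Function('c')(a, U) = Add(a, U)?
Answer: 54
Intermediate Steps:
Function('c')(a, U) = Add(U, a)
R = 3 (R = Add(0, 3) = 3)
Function('x')(r) = -5
Function('h')(Z) = Rational(-7, 3) (Function('h')(Z) = Add(-3, Mul(Rational(1, 2), Mul(Add(4, 0), Pow(3, -1)))) = Add(-3, Mul(Rational(1, 2), Mul(4, Rational(1, 3)))) = Add(-3, Mul(Rational(1, 2), Rational(4, 3))) = Add(-3, Rational(2, 3)) = Rational(-7, 3))
Add(Mul(-33, Function('h')(Function('x')(-3))), -23) = Add(Mul(-33, Rational(-7, 3)), -23) = Add(77, -23) = 54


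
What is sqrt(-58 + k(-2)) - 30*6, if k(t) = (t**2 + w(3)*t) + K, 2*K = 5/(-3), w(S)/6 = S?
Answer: -180 + I*sqrt(3270)/6 ≈ -180.0 + 9.5307*I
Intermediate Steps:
w(S) = 6*S
K = -5/6 (K = (5/(-3))/2 = (5*(-1/3))/2 = (1/2)*(-5/3) = -5/6 ≈ -0.83333)
k(t) = -5/6 + t**2 + 18*t (k(t) = (t**2 + (6*3)*t) - 5/6 = (t**2 + 18*t) - 5/6 = -5/6 + t**2 + 18*t)
sqrt(-58 + k(-2)) - 30*6 = sqrt(-58 + (-5/6 + (-2)**2 + 18*(-2))) - 30*6 = sqrt(-58 + (-5/6 + 4 - 36)) - 180 = sqrt(-58 - 197/6) - 180 = sqrt(-545/6) - 180 = I*sqrt(3270)/6 - 180 = -180 + I*sqrt(3270)/6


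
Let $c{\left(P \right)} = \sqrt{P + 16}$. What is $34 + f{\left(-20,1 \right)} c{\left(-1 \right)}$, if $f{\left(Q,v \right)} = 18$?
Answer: $34 + 18 \sqrt{15} \approx 103.71$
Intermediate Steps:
$c{\left(P \right)} = \sqrt{16 + P}$
$34 + f{\left(-20,1 \right)} c{\left(-1 \right)} = 34 + 18 \sqrt{16 - 1} = 34 + 18 \sqrt{15}$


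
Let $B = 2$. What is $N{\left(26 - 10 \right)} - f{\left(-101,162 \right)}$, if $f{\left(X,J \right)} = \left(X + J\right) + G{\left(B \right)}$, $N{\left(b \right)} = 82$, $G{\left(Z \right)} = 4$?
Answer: $17$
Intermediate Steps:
$f{\left(X,J \right)} = 4 + J + X$ ($f{\left(X,J \right)} = \left(X + J\right) + 4 = \left(J + X\right) + 4 = 4 + J + X$)
$N{\left(26 - 10 \right)} - f{\left(-101,162 \right)} = 82 - \left(4 + 162 - 101\right) = 82 - 65 = 17$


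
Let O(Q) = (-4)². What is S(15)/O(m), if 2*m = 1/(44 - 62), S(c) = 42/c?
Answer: 7/40 ≈ 0.17500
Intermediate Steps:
m = -1/36 (m = 1/(2*(44 - 62)) = (½)/(-18) = (½)*(-1/18) = -1/36 ≈ -0.027778)
O(Q) = 16
S(15)/O(m) = (42/15)/16 = (42*(1/15))*(1/16) = (14/5)*(1/16) = 7/40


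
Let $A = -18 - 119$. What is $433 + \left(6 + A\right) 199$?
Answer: $-25636$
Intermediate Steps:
$A = -137$ ($A = -18 - 119 = -137$)
$433 + \left(6 + A\right) 199 = 433 + \left(6 - 137\right) 199 = 433 - 26069 = -25636$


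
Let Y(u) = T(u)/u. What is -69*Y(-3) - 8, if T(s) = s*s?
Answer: 199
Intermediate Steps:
T(s) = s**2
Y(u) = u (Y(u) = u**2/u = u)
-69*Y(-3) - 8 = -69*(-3) - 8 = 207 - 8 = 199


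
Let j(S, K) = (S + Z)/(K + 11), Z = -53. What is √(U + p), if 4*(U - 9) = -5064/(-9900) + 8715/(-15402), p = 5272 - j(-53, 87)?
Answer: √742915946859735594/11859540 ≈ 72.678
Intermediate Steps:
j(S, K) = (-53 + S)/(11 + K) (j(S, K) = (S - 53)/(K + 11) = (-53 + S)/(11 + K))
p = 258381/49 (p = 5272 - (-53 - 53)/(11 + 87) = 5272 - (-106)/98 = 5272 - 1*(-53/49) = 5272 + 53/49 = 258381/49 ≈ 5273.1)
U = 152249723/16942200 (U = 9 + (-5064/(-9900) + 8715/(-15402))/4 = 9 + (-5064*(-1/9900) + 8715*(-1/15402))/4 = 9 + (422/825 - 2905/5134)/4 = 9 + (¼)*(-230077/4235550) = 9 - 230077/16942200 = 152249723/16942200 ≈ 8.9864)
√(U + p) = √(152249723/16942200 + 258381/49) = √(4385002814627/830167800) = √742915946859735594/11859540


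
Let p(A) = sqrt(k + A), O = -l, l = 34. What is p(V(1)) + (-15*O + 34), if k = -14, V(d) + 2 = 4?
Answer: 544 + 2*I*sqrt(3) ≈ 544.0 + 3.4641*I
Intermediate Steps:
V(d) = 2 (V(d) = -2 + 4 = 2)
O = -34 (O = -1*34 = -34)
p(A) = sqrt(-14 + A)
p(V(1)) + (-15*O + 34) = sqrt(-14 + 2) + (-15*(-34) + 34) = sqrt(-12) + (510 + 34) = 2*I*sqrt(3) + 544 = 544 + 2*I*sqrt(3)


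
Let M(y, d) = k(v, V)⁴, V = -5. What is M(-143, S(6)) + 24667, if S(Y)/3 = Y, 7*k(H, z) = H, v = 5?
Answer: 59226092/2401 ≈ 24667.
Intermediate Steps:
k(H, z) = H/7
S(Y) = 3*Y
M(y, d) = 625/2401 (M(y, d) = ((⅐)*5)⁴ = (5/7)⁴ = 625/2401)
M(-143, S(6)) + 24667 = 625/2401 + 24667 = 59226092/2401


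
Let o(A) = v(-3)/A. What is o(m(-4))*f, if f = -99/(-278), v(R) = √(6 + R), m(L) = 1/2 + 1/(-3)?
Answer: 297*√3/139 ≈ 3.7009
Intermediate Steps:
m(L) = ⅙ (m(L) = 1*(½) + 1*(-⅓) = ½ - ⅓ = ⅙)
f = 99/278 (f = -99*(-1/278) = 99/278 ≈ 0.35612)
o(A) = √3/A (o(A) = √(6 - 3)/A = √3/A)
o(m(-4))*f = (√3/(⅙))*(99/278) = (√3*6)*(99/278) = (6*√3)*(99/278) = 297*√3/139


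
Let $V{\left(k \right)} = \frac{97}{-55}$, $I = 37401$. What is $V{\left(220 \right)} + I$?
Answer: $\frac{2056958}{55} \approx 37399.0$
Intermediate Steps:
$V{\left(k \right)} = - \frac{97}{55}$ ($V{\left(k \right)} = 97 \left(- \frac{1}{55}\right) = - \frac{97}{55}$)
$V{\left(220 \right)} + I = - \frac{97}{55} + 37401 = \frac{2056958}{55}$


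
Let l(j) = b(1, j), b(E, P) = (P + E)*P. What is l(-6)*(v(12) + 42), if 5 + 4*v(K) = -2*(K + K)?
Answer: 1725/2 ≈ 862.50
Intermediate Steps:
b(E, P) = P*(E + P) (b(E, P) = (E + P)*P = P*(E + P))
l(j) = j*(1 + j)
v(K) = -5/4 - K (v(K) = -5/4 + (-2*(K + K))/4 = -5/4 + (-4*K)/4 = -5/4 - K)
l(-6)*(v(12) + 42) = (-6*(1 - 6))*((-5/4 - 1*12) + 42) = (-6*(-5))*((-5/4 - 12) + 42) = 30*(-53/4 + 42) = 30*(115/4) = 1725/2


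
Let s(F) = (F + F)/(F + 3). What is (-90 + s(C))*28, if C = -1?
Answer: -2548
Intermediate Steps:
s(F) = 2*F/(3 + F) (s(F) = (2*F)/(3 + F) = 2*F/(3 + F))
(-90 + s(C))*28 = (-90 + 2*(-1)/(3 - 1))*28 = (-90 + 2*(-1)/2)*28 = (-90 + 2*(-1)*(½))*28 = (-90 - 1)*28 = -91*28 = -2548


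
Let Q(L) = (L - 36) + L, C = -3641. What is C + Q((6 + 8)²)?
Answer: -3285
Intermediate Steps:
Q(L) = -36 + 2*L (Q(L) = (-36 + L) + L = -36 + 2*L)
C + Q((6 + 8)²) = -3641 + (-36 + 2*(6 + 8)²) = -3641 + (-36 + 2*14²) = -3641 + (-36 + 2*196) = -3641 + (-36 + 392) = -3641 + 356 = -3285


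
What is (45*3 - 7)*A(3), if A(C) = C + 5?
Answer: 1024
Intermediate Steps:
A(C) = 5 + C
(45*3 - 7)*A(3) = (45*3 - 7)*(5 + 3) = (135 - 7)*8 = 128*8 = 1024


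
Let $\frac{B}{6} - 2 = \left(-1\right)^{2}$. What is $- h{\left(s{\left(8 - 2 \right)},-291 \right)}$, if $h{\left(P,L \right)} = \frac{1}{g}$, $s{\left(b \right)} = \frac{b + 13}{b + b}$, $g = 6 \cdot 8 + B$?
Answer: $- \frac{1}{66} \approx -0.015152$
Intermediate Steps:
$B = 18$ ($B = 12 + 6 \left(-1\right)^{2} = 12 + 6 \cdot 1 = 12 + 6 = 18$)
$g = 66$ ($g = 6 \cdot 8 + 18 = 48 + 18 = 66$)
$s{\left(b \right)} = \frac{13 + b}{2 b}$
$h{\left(P,L \right)} = \frac{1}{66}$
$- h{\left(s{\left(8 - 2 \right)},-291 \right)} = \left(-1\right) \frac{1}{66} = - \frac{1}{66}$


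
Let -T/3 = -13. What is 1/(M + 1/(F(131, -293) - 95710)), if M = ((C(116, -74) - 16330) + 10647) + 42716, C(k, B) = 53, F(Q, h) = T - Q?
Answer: 95802/3552912971 ≈ 2.6964e-5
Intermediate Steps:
T = 39 (T = -3*(-13) = 39)
F(Q, h) = 39 - Q
M = 37086 (M = ((53 - 16330) + 10647) + 42716 = (-16277 + 10647) + 42716 = -5630 + 42716 = 37086)
1/(M + 1/(F(131, -293) - 95710)) = 1/(37086 + 1/((39 - 1*131) - 95710)) = 1/(37086 + 1/((39 - 131) - 95710)) = 1/(37086 + 1/(-92 - 95710)) = 1/(37086 + 1/(-95802)) = 1/(37086 - 1/95802) = 1/(3552912971/95802) = 95802/3552912971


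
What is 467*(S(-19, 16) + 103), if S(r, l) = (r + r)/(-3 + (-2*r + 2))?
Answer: 1761991/37 ≈ 47621.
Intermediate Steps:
S(r, l) = 2*r/(-1 - 2*r) (S(r, l) = (2*r)/(-3 + (2 - 2*r)) = (2*r)/(-1 - 2*r) = 2*r/(-1 - 2*r))
467*(S(-19, 16) + 103) = 467*(-2*(-19)/(1 + 2*(-19)) + 103) = 467*(-2*(-19)/(1 - 38) + 103) = 467*(-2*(-19)/(-37) + 103) = 467*(-2*(-19)*(-1/37) + 103) = 467*(-38/37 + 103) = 467*(3773/37) = 1761991/37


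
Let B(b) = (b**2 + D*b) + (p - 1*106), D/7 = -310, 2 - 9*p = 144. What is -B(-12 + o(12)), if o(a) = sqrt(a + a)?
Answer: -234776/9 + 4388*sqrt(6) ≈ -15338.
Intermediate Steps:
p = -142/9 (p = 2/9 - 1/9*144 = 2/9 - 16 = -142/9 ≈ -15.778)
o(a) = sqrt(2)*sqrt(a) (o(a) = sqrt(2*a) = sqrt(2)*sqrt(a))
D = -2170 (D = 7*(-310) = -2170)
B(b) = -1096/9 + b**2 - 2170*b (B(b) = (b**2 - 2170*b) + (-142/9 - 1*106) = (b**2 - 2170*b) + (-142/9 - 106) = (b**2 - 2170*b) - 1096/9 = -1096/9 + b**2 - 2170*b)
-B(-12 + o(12)) = -(-1096/9 + (-12 + sqrt(2)*sqrt(12))**2 - 2170*(-12 + sqrt(2)*sqrt(12))) = -(-1096/9 + (-12 + sqrt(2)*(2*sqrt(3)))**2 - 2170*(-12 + sqrt(2)*(2*sqrt(3)))) = -(-1096/9 + (-12 + 2*sqrt(6))**2 - 2170*(-12 + 2*sqrt(6))) = -(-1096/9 + (-12 + 2*sqrt(6))**2 + (26040 - 4340*sqrt(6))) = -(233264/9 + (-12 + 2*sqrt(6))**2 - 4340*sqrt(6)) = -233264/9 - (-12 + 2*sqrt(6))**2 + 4340*sqrt(6)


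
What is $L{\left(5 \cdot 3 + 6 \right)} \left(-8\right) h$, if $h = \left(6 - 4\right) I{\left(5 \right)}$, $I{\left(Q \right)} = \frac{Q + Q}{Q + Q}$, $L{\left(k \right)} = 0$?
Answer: $0$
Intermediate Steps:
$I{\left(Q \right)} = 1$ ($I{\left(Q \right)} = \frac{2 Q}{2 Q} = 2 Q \frac{1}{2 Q} = 1$)
$h = 2$ ($h = \left(6 - 4\right) 1 = 2 \cdot 1 = 2$)
$L{\left(5 \cdot 3 + 6 \right)} \left(-8\right) h = 0 \left(-8\right) 2 = 0 \cdot 2 = 0$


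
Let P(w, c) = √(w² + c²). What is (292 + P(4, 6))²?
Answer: 85316 + 1168*√13 ≈ 89527.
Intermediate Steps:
P(w, c) = √(c² + w²)
(292 + P(4, 6))² = (292 + √(6² + 4²))² = (292 + √(36 + 16))² = (292 + √52)² = (292 + 2*√13)²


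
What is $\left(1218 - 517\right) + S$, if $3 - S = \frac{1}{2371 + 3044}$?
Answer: $\frac{3812159}{5415} \approx 704.0$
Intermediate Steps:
$S = \frac{16244}{5415}$ ($S = 3 - \frac{1}{2371 + 3044} = 3 - \frac{1}{5415} = \frac{16244}{5415} \approx 2.9998$)
$\left(1218 - 517\right) + S = \left(1218 - 517\right) + \frac{16244}{5415} = 701 + \frac{16244}{5415} = \frac{3812159}{5415}$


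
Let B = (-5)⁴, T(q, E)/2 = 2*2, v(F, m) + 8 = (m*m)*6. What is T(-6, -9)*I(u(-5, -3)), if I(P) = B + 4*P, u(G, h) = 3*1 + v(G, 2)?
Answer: 5608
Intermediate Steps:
v(F, m) = -8 + 6*m² (v(F, m) = -8 + (m*m)*6 = -8 + m²*6 = -8 + 6*m²)
u(G, h) = 19 (u(G, h) = 3*1 + (-8 + 6*2²) = 3 + (-8 + 6*4) = 3 + (-8 + 24) = 3 + 16 = 19)
T(q, E) = 8 (T(q, E) = 2*(2*2) = 2*4 = 8)
B = 625
I(P) = 625 + 4*P
T(-6, -9)*I(u(-5, -3)) = 8*(625 + 4*19) = 8*(625 + 76) = 8*701 = 5608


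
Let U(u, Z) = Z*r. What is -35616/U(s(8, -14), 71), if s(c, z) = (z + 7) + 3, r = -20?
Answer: 8904/355 ≈ 25.082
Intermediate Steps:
s(c, z) = 10 + z (s(c, z) = (7 + z) + 3 = 10 + z)
U(u, Z) = -20*Z (U(u, Z) = Z*(-20) = -20*Z)
-35616/U(s(8, -14), 71) = -35616/((-20*71)) = -35616/(-1420) = -35616*(-1/1420) = 8904/355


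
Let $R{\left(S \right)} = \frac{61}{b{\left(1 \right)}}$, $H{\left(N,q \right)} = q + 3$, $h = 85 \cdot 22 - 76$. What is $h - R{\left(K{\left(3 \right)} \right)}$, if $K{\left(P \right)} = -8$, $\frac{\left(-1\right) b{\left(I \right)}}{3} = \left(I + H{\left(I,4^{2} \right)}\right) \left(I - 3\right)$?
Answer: $\frac{215219}{120} \approx 1793.5$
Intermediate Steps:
$h = 1794$ ($h = 1870 - 76 = 1794$)
$H{\left(N,q \right)} = 3 + q$
$b{\left(I \right)} = - 3 \left(-3 + I\right) \left(19 + I\right)$ ($b{\left(I \right)} = - 3 \left(I + \left(3 + 4^{2}\right)\right) \left(I - 3\right) = - 3 \left(I + \left(3 + 16\right)\right) \left(-3 + I\right) = - 3 \left(I + 19\right) \left(-3 + I\right) = - 3 \left(19 + I\right) \left(-3 + I\right) = - 3 \left(-3 + I\right) \left(19 + I\right)$)
$R{\left(S \right)} = \frac{61}{120}$ ($R{\left(S \right)} = \frac{61}{171 - 48 - 3 \cdot 1^{2}} = \frac{61}{171 - 48 - 3} = \frac{61}{120}$)
$h - R{\left(K{\left(3 \right)} \right)} = 1794 - \frac{61}{120} = \frac{215219}{120}$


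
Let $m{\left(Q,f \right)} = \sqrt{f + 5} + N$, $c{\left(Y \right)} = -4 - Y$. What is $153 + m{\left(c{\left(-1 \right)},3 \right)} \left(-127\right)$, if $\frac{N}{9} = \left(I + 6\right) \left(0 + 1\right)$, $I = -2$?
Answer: $-4419 - 254 \sqrt{2} \approx -4778.2$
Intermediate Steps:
$N = 36$ ($N = 9 \left(-2 + 6\right) \left(0 + 1\right) = 9 \cdot 4 \cdot 1 = 9 \cdot 4 = 36$)
$m{\left(Q,f \right)} = 36 + \sqrt{5 + f}$ ($m{\left(Q,f \right)} = \sqrt{f + 5} + 36 = \sqrt{5 + f} + 36 = 36 + \sqrt{5 + f}$)
$153 + m{\left(c{\left(-1 \right)},3 \right)} \left(-127\right) = 153 + \left(36 + \sqrt{5 + 3}\right) \left(-127\right) = 153 + \left(36 + \sqrt{8}\right) \left(-127\right) = 153 + \left(36 + 2 \sqrt{2}\right) \left(-127\right) = 153 - \left(4572 + 254 \sqrt{2}\right) = -4419 - 254 \sqrt{2}$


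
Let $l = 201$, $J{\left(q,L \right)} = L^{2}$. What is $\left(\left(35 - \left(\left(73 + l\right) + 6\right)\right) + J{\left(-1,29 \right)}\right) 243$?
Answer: $144828$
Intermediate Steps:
$\left(\left(35 - \left(\left(73 + l\right) + 6\right)\right) + J{\left(-1,29 \right)}\right) 243 = \left(\left(35 - \left(\left(73 + 201\right) + 6\right)\right) + 29^{2}\right) 243 = \left(\left(35 - \left(274 + 6\right)\right) + 841\right) 243 = \left(\left(35 - 280\right) + 841\right) 243 = \left(-245 + 841\right) 243 = 596 \cdot 243 = 144828$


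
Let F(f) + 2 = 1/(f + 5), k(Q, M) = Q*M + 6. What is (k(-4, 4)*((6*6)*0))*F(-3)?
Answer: 0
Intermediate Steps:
k(Q, M) = 6 + M*Q (k(Q, M) = M*Q + 6 = 6 + M*Q)
F(f) = -2 + 1/(5 + f) (F(f) = -2 + 1/(f + 5) = -2 + 1/(5 + f))
(k(-4, 4)*((6*6)*0))*F(-3) = ((6 + 4*(-4))*((6*6)*0))*((-9 - 2*(-3))/(5 - 3)) = ((6 - 16)*(36*0))*((-9 + 6)/2) = (-10*0)*((1/2)*(-3)) = 0*(-3/2) = 0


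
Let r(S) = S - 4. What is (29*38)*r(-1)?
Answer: -5510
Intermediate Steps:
r(S) = -4 + S
(29*38)*r(-1) = (29*38)*(-4 - 1) = 1102*(-5) = -5510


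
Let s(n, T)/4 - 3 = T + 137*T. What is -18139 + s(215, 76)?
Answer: 23825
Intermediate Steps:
s(n, T) = 12 + 552*T (s(n, T) = 12 + 4*(T + 137*T) = 12 + 4*(138*T) = 12 + 552*T)
-18139 + s(215, 76) = -18139 + (12 + 552*76) = -18139 + (12 + 41952) = -18139 + 41964 = 23825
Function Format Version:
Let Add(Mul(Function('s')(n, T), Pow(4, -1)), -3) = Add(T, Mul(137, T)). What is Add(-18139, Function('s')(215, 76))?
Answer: 23825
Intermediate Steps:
Function('s')(n, T) = Add(12, Mul(552, T)) (Function('s')(n, T) = Add(12, Mul(4, Add(T, Mul(137, T)))) = Add(12, Mul(4, Mul(138, T))) = Add(12, Mul(552, T)))
Add(-18139, Function('s')(215, 76)) = Add(-18139, Add(12, Mul(552, 76))) = Add(-18139, Add(12, 41952)) = Add(-18139, 41964) = 23825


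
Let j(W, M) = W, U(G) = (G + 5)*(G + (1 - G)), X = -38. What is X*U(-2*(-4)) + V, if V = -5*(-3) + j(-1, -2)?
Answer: -480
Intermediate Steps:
U(G) = 5 + G (U(G) = (5 + G)*1 = 5 + G)
V = 14 (V = -5*(-3) - 1 = 15 - 1 = 14)
X*U(-2*(-4)) + V = -38*(5 - 2*(-4)) + 14 = -38*(5 + 8) + 14 = -38*13 + 14 = -494 + 14 = -480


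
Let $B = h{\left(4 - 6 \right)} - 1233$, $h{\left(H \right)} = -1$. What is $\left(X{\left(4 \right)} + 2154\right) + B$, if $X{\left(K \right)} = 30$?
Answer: $950$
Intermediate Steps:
$B = -1234$ ($B = -1 - 1233 = -1234$)
$\left(X{\left(4 \right)} + 2154\right) + B = \left(30 + 2154\right) - 1234 = 2184 - 1234 = 950$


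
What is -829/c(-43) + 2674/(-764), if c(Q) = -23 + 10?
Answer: 1567/26 ≈ 60.269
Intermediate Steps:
c(Q) = -13
-829/c(-43) + 2674/(-764) = -829/(-13) + 2674/(-764) = -829*(-1/13) + 2674*(-1/764) = 829/13 - 7/2 = 1567/26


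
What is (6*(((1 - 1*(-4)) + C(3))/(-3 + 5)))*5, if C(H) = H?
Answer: 120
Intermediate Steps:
(6*(((1 - 1*(-4)) + C(3))/(-3 + 5)))*5 = (6*(((1 - 1*(-4)) + 3)/(-3 + 5)))*5 = (6*(((1 + 4) + 3)/2))*5 = (6*((5 + 3)*(1/2)))*5 = (6*(8*(1/2)))*5 = (6*4)*5 = 24*5 = 120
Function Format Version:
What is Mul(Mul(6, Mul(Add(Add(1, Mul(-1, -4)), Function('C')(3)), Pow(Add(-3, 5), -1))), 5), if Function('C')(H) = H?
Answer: 120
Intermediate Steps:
Mul(Mul(6, Mul(Add(Add(1, Mul(-1, -4)), Function('C')(3)), Pow(Add(-3, 5), -1))), 5) = Mul(Mul(6, Mul(Add(Add(1, Mul(-1, -4)), 3), Pow(Add(-3, 5), -1))), 5) = Mul(Mul(6, Mul(Add(Add(1, 4), 3), Pow(2, -1))), 5) = Mul(Mul(6, Mul(Add(5, 3), Rational(1, 2))), 5) = Mul(Mul(6, Mul(8, Rational(1, 2))), 5) = Mul(Mul(6, 4), 5) = Mul(24, 5) = 120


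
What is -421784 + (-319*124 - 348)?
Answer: -461688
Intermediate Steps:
-421784 + (-319*124 - 348) = -421784 + (-39556 - 348) = -421784 - 39904 = -461688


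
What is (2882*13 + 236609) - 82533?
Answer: 191542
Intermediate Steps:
(2882*13 + 236609) - 82533 = (37466 + 236609) - 82533 = 274075 - 82533 = 191542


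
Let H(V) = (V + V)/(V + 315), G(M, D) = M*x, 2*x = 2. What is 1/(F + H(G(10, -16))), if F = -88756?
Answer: -65/5769136 ≈ -1.1267e-5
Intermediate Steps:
x = 1 (x = (½)*2 = 1)
G(M, D) = M (G(M, D) = M*1 = M)
H(V) = 2*V/(315 + V) (H(V) = (2*V)/(315 + V) = 2*V/(315 + V))
1/(F + H(G(10, -16))) = 1/(-88756 + 2*10/(315 + 10)) = 1/(-88756 + 2*10/325) = 1/(-88756 + 2*10*(1/325)) = 1/(-88756 + 4/65) = 1/(-5769136/65) = -65/5769136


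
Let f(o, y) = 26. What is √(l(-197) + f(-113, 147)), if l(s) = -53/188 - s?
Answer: √1967937/94 ≈ 14.924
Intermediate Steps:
l(s) = -53/188 - s (l(s) = -53*1/188 - s = -53/188 - s)
√(l(-197) + f(-113, 147)) = √((-53/188 - 1*(-197)) + 26) = √((-53/188 + 197) + 26) = √(36983/188 + 26) = √(41871/188) = √1967937/94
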